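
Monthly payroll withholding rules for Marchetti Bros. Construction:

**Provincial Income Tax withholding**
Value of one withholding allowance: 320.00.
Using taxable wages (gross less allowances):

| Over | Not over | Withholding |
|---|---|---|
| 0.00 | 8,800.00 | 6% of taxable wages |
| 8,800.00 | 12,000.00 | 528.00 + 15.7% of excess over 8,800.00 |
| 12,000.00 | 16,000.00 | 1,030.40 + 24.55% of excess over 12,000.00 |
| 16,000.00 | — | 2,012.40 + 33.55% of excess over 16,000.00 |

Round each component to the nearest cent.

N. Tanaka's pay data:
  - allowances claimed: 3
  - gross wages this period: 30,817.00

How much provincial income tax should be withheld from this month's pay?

6,661.42

Provincial Income Tax: taxable = 30,817.00 − 3×320.00 = 29,857.00
  2,012.40 + 33.55% × (29,857.00 − 16,000.00) = 2,012.40 + 33.55% × 13,857.00 = 6,661.42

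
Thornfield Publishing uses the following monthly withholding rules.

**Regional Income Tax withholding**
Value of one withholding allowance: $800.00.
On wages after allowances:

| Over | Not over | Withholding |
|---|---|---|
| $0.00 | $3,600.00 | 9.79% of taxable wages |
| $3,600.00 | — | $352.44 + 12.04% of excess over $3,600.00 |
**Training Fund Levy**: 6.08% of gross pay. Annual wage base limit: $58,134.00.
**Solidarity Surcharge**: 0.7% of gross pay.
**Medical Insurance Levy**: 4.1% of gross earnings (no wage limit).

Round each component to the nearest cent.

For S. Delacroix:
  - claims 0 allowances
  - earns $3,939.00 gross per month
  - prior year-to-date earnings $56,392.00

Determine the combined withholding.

Regional Income Tax: taxable = $3,939.00
  $352.44 + 12.04% × ($3,939.00 − $3,600.00) = $352.44 + 12.04% × $339.00 = $393.26
Training Fund Levy: cap $58,134.00 − YTD $56,392.00 = $1,742.00 subject; 6.08% × $1,742.00 = $105.91
Solidarity Surcharge: 0.7% × $3,939.00 = $27.57
Medical Insurance Levy: 4.1% × $3,939.00 = $161.50
Total: $393.26 + $105.91 + $27.57 + $161.50 = $688.24

$688.24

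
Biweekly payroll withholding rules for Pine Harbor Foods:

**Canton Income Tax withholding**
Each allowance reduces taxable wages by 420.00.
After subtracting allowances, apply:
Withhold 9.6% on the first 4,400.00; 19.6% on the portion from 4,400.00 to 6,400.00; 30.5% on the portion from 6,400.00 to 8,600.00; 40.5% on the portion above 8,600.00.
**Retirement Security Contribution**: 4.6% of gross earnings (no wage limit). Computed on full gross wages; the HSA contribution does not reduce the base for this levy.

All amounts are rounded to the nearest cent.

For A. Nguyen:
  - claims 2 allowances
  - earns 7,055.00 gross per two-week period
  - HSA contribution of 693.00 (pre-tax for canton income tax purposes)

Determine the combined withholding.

Canton Income Tax: taxable = 7,055.00 − 693.00 − 2×420.00 = 5,522.00
  422.40 + 19.6% × (5,522.00 − 4,400.00) = 422.40 + 19.6% × 1,122.00 = 642.31
Retirement Security Contribution: 4.6% × 7,055.00 = 324.53
Total: 642.31 + 324.53 = 966.84

966.84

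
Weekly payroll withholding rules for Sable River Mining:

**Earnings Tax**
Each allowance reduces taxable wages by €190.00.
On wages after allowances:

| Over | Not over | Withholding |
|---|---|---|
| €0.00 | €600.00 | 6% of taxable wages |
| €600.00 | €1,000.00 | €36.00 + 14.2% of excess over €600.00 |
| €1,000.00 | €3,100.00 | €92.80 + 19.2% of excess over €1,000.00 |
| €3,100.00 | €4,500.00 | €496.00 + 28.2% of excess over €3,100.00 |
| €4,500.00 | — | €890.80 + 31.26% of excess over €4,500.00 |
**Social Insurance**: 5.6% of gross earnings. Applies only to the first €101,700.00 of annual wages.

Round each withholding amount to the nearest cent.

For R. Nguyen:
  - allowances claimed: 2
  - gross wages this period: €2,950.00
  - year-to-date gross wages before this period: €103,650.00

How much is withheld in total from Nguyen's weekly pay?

Earnings Tax: taxable = €2,950.00 − 2×€190.00 = €2,570.00
  €92.80 + 19.2% × (€2,570.00 − €1,000.00) = €92.80 + 19.2% × €1,570.00 = €394.24
Social Insurance: YTD €103,650.00 ≥ cap €101,700.00 → €0.00
Total: €394.24 + €0.00 = €394.24

€394.24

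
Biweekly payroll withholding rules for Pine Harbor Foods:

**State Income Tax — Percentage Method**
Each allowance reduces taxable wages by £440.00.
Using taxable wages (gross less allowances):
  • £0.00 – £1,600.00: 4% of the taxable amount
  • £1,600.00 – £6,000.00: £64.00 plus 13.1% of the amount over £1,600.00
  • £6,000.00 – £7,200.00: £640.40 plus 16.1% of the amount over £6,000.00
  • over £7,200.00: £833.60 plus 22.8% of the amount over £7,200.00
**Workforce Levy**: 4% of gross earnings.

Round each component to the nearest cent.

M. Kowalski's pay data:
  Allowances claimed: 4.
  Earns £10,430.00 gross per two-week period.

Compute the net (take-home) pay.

£8,844.04

State Income Tax: taxable = £10,430.00 − 4×£440.00 = £8,670.00
  £833.60 + 22.8% × (£8,670.00 − £7,200.00) = £833.60 + 22.8% × £1,470.00 = £1,168.76
Workforce Levy: 4% × £10,430.00 = £417.20
Total withheld: £1,168.76 + £417.20 = £1,585.96
Net pay: £10,430.00 − £1,585.96 = £8,844.04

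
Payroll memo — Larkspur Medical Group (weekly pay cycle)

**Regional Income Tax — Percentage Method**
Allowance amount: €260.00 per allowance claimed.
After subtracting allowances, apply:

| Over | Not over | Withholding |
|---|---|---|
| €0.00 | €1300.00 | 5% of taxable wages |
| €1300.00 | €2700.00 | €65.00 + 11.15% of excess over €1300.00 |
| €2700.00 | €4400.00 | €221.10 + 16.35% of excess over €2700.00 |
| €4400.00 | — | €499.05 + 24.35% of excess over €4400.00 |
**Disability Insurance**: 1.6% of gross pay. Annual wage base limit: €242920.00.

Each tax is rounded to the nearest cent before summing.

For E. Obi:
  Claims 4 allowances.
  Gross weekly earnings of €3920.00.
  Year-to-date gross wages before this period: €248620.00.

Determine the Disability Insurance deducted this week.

Disability Insurance: YTD €248620.00 ≥ cap €242920.00 → €0.00

€0.00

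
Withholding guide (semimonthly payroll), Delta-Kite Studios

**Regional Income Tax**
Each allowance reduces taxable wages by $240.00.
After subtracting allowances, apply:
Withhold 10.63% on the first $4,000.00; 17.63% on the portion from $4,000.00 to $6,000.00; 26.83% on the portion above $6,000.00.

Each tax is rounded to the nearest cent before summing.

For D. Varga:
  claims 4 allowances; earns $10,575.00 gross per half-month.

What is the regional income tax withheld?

Regional Income Tax: taxable = $10,575.00 − 4×$240.00 = $9,615.00
  $777.80 + 26.83% × ($9,615.00 − $6,000.00) = $777.80 + 26.83% × $3,615.00 = $1,747.70

$1,747.70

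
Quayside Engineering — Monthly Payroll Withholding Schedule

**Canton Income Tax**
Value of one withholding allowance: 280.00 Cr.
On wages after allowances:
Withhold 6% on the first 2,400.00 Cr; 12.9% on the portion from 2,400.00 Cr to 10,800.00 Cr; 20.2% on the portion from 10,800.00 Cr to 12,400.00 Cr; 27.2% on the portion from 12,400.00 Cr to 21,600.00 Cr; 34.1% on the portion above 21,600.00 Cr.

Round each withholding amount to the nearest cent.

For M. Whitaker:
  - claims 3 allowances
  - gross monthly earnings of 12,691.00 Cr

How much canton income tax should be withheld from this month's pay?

Canton Income Tax: taxable = 12,691.00 Cr − 3×280.00 Cr = 11,851.00 Cr
  1,227.60 Cr + 20.2% × (11,851.00 Cr − 10,800.00 Cr) = 1,227.60 Cr + 20.2% × 1,051.00 Cr = 1,439.90 Cr

1,439.90 Cr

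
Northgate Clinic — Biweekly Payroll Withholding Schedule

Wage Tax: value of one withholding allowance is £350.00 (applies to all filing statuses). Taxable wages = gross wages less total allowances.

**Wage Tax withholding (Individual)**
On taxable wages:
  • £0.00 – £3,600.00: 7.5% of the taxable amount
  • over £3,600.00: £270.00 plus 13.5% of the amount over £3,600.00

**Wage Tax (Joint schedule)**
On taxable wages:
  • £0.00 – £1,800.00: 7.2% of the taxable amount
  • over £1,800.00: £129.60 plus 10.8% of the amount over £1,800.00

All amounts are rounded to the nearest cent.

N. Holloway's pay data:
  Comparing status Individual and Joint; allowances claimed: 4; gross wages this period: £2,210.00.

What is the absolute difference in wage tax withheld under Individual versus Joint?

£2.43

Wage Tax (Individual): taxable = £2,210.00 − 4×£350.00 = £810.00
  7.5% × £810.00 = £60.75
Wage Tax (Joint): taxable = £2,210.00 − 4×£350.00 = £810.00
  7.2% × £810.00 = £58.32
Difference: |£60.75 − £58.32| = £2.43 (higher under Individual)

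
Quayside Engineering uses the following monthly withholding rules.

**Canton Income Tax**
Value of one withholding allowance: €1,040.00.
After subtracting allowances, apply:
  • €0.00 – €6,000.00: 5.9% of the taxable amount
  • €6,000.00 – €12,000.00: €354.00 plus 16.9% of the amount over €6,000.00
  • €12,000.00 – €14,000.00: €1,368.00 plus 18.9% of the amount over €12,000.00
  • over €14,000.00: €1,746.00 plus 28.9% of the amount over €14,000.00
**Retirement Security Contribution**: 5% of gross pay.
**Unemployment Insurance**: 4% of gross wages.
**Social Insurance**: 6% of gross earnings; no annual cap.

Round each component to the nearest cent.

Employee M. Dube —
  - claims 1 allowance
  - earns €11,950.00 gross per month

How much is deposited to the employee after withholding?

€8,973.71

Canton Income Tax: taxable = €11,950.00 − 1×€1,040.00 = €10,910.00
  €354.00 + 16.9% × (€10,910.00 − €6,000.00) = €354.00 + 16.9% × €4,910.00 = €1,183.79
Retirement Security Contribution: 5% × €11,950.00 = €597.50
Unemployment Insurance: 4% × €11,950.00 = €478.00
Social Insurance: 6% × €11,950.00 = €717.00
Total withheld: €1,183.79 + €597.50 + €478.00 + €717.00 = €2,976.29
Net pay: €11,950.00 − €2,976.29 = €8,973.71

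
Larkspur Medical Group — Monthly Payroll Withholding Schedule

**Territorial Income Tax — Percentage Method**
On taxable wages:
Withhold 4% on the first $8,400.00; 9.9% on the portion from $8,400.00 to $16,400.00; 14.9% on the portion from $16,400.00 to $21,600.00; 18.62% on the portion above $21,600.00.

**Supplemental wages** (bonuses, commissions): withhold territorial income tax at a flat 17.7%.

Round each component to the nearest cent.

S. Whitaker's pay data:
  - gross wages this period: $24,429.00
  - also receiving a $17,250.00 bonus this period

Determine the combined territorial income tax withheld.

$5,482.81

Territorial Income Tax: taxable = $24,429.00
  $1,902.80 + 18.62% × ($24,429.00 − $21,600.00) = $1,902.80 + 18.62% × $2,829.00 = $2,429.56
Supplemental (17.7% flat on bonus): 17.7% × $17,250.00 = $3,053.25
Total territorial income tax: $2,429.56 + $3,053.25 = $5,482.81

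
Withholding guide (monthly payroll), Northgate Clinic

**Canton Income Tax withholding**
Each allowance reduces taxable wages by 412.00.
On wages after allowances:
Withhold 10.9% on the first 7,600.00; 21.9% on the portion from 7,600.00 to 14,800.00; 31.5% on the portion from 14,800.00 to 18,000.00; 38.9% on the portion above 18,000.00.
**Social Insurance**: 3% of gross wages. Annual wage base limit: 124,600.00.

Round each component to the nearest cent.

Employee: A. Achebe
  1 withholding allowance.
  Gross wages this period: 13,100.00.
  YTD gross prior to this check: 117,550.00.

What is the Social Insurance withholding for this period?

Social Insurance: cap 124,600.00 − YTD 117,550.00 = 7,050.00 subject; 3% × 7,050.00 = 211.50

211.50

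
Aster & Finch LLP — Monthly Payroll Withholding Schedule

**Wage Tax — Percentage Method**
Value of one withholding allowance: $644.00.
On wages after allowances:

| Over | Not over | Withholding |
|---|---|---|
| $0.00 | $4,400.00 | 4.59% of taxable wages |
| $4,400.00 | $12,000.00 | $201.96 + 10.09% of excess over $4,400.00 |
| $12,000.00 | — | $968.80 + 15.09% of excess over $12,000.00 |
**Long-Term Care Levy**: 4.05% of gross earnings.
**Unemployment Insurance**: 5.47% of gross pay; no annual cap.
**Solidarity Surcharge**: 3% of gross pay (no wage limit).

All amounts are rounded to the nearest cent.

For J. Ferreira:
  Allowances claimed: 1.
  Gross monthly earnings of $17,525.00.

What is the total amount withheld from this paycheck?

Wage Tax: taxable = $17,525.00 − 1×$644.00 = $16,881.00
  $968.80 + 15.09% × ($16,881.00 − $12,000.00) = $968.80 + 15.09% × $4,881.00 = $1,705.34
Long-Term Care Levy: 4.05% × $17,525.00 = $709.76
Unemployment Insurance: 5.47% × $17,525.00 = $958.62
Solidarity Surcharge: 3% × $17,525.00 = $525.75
Total: $1,705.34 + $709.76 + $958.62 + $525.75 = $3,899.47

$3,899.47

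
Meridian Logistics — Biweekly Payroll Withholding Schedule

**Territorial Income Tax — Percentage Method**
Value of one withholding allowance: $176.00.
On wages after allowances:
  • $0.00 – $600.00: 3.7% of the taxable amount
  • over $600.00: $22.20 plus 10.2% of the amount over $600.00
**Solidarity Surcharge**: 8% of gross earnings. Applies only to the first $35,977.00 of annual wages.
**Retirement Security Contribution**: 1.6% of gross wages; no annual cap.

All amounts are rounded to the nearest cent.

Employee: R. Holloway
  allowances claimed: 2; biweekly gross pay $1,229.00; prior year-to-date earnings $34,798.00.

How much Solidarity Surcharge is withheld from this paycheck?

Solidarity Surcharge: cap $35,977.00 − YTD $34,798.00 = $1,179.00 subject; 8% × $1,179.00 = $94.32

$94.32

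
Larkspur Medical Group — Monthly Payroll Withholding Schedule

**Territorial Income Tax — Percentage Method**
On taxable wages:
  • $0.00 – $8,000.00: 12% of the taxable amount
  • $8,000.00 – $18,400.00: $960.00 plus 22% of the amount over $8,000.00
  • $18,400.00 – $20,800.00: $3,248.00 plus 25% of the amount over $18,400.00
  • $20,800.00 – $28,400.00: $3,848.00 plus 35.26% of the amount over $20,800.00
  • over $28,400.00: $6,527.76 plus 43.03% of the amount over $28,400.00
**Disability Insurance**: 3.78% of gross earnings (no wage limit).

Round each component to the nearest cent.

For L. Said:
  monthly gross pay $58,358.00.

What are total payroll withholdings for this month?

$21,624.62

Territorial Income Tax: taxable = $58,358.00
  $6,527.76 + 43.03% × ($58,358.00 − $28,400.00) = $6,527.76 + 43.03% × $29,958.00 = $19,418.69
Disability Insurance: 3.78% × $58,358.00 = $2,205.93
Total: $19,418.69 + $2,205.93 = $21,624.62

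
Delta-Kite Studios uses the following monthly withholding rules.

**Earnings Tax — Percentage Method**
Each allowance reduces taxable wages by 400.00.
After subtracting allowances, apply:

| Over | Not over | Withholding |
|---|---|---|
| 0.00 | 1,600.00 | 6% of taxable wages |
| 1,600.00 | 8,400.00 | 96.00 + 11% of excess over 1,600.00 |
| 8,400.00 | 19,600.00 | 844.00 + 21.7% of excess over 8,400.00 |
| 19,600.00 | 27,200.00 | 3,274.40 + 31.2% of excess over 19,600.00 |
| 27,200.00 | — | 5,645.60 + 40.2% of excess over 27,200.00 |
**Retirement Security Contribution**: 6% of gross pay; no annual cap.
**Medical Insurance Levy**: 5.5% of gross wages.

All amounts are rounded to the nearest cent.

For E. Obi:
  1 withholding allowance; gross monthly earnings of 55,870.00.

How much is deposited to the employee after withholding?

32,434.81

Earnings Tax: taxable = 55,870.00 − 1×400.00 = 55,470.00
  5,645.60 + 40.2% × (55,470.00 − 27,200.00) = 5,645.60 + 40.2% × 28,270.00 = 17,010.14
Retirement Security Contribution: 6% × 55,870.00 = 3,352.20
Medical Insurance Levy: 5.5% × 55,870.00 = 3,072.85
Total withheld: 17,010.14 + 3,352.20 + 3,072.85 = 23,435.19
Net pay: 55,870.00 − 23,435.19 = 32,434.81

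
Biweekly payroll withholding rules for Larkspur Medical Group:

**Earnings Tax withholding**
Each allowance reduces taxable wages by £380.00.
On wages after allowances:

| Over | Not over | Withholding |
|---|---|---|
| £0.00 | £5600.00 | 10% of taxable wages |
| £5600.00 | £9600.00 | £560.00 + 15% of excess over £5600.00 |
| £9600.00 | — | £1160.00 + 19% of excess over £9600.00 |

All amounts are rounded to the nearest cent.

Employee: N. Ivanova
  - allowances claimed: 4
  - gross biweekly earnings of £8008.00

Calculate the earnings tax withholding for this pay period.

£693.20

Earnings Tax: taxable = £8008.00 − 4×£380.00 = £6488.00
  £560.00 + 15% × (£6488.00 − £5600.00) = £560.00 + 15% × £888.00 = £693.20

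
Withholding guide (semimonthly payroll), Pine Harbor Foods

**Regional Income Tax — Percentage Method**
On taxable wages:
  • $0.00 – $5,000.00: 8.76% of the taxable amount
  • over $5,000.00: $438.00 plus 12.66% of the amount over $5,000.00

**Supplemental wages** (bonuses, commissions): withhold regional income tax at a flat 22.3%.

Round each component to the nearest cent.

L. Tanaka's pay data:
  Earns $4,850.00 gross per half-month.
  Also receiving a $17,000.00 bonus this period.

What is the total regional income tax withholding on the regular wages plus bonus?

$4,215.86

Regional Income Tax: taxable = $4,850.00
  8.76% × $4,850.00 = $424.86
Supplemental (22.3% flat on bonus): 22.3% × $17,000.00 = $3,791.00
Total regional income tax: $424.86 + $3,791.00 = $4,215.86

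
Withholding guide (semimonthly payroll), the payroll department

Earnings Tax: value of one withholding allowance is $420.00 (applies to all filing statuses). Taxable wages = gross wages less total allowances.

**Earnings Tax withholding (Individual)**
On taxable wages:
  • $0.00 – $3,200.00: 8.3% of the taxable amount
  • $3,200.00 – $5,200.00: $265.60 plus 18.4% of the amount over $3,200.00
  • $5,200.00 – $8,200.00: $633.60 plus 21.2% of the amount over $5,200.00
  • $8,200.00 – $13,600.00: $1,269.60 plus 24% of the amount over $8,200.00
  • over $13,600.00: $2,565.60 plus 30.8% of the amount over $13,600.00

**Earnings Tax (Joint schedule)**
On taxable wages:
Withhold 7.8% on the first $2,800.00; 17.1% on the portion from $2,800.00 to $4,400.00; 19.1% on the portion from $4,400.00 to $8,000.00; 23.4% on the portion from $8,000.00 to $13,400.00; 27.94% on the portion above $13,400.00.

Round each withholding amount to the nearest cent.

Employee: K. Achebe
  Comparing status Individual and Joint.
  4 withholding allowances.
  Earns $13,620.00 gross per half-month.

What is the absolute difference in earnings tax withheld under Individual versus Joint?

Earnings Tax (Individual): taxable = $13,620.00 − 4×$420.00 = $11,940.00
  $1,269.60 + 24% × ($11,940.00 − $8,200.00) = $1,269.60 + 24% × $3,740.00 = $2,167.20
Earnings Tax (Joint): taxable = $13,620.00 − 4×$420.00 = $11,940.00
  $1,179.60 + 23.4% × ($11,940.00 − $8,000.00) = $1,179.60 + 23.4% × $3,940.00 = $2,101.56
Difference: |$2,167.20 − $2,101.56| = $65.64 (higher under Individual)

$65.64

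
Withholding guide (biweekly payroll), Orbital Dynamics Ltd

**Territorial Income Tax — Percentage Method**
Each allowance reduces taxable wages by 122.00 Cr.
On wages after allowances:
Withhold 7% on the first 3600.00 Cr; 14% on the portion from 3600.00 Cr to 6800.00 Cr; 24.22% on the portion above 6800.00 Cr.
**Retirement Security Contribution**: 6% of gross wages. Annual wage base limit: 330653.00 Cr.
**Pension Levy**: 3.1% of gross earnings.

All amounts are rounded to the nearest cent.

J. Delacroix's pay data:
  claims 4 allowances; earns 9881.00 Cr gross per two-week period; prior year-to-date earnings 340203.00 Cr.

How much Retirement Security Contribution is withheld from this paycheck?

0.00 Cr

Retirement Security Contribution: YTD 340203.00 Cr ≥ cap 330653.00 Cr → 0.00 Cr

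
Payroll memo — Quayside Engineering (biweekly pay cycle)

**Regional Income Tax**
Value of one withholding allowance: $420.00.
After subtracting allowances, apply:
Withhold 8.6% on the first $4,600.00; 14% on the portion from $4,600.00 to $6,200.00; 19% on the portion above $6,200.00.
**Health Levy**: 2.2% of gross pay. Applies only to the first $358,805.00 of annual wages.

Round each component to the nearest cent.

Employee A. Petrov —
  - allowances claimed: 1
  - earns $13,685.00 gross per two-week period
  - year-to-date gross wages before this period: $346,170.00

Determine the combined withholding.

Regional Income Tax: taxable = $13,685.00 − 1×$420.00 = $13,265.00
  $619.60 + 19% × ($13,265.00 − $6,200.00) = $619.60 + 19% × $7,065.00 = $1,961.95
Health Levy: cap $358,805.00 − YTD $346,170.00 = $12,635.00 subject; 2.2% × $12,635.00 = $277.97
Total: $1,961.95 + $277.97 = $2,239.92

$2,239.92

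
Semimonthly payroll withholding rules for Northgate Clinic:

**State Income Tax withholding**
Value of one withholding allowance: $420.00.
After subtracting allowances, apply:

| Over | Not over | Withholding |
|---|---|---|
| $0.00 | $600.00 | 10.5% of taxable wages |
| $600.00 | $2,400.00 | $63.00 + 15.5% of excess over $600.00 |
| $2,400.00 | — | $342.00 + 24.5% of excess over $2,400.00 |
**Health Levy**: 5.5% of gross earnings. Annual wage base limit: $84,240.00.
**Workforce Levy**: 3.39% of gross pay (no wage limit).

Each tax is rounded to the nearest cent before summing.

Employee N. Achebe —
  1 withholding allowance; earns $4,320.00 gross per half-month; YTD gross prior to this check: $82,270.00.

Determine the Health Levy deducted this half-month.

Health Levy: cap $84,240.00 − YTD $82,270.00 = $1,970.00 subject; 5.5% × $1,970.00 = $108.35

$108.35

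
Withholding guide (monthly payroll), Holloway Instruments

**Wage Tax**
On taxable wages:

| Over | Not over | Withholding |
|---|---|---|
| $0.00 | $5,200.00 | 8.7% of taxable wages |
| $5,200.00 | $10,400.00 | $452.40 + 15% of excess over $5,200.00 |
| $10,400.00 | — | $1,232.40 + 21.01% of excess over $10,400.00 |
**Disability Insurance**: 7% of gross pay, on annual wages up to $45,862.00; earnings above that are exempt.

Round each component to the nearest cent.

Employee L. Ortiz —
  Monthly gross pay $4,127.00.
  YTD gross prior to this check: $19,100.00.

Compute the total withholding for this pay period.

Wage Tax: taxable = $4,127.00
  8.7% × $4,127.00 = $359.05
Disability Insurance: 7% × $4,127.00 = $288.89
Total: $359.05 + $288.89 = $647.94

$647.94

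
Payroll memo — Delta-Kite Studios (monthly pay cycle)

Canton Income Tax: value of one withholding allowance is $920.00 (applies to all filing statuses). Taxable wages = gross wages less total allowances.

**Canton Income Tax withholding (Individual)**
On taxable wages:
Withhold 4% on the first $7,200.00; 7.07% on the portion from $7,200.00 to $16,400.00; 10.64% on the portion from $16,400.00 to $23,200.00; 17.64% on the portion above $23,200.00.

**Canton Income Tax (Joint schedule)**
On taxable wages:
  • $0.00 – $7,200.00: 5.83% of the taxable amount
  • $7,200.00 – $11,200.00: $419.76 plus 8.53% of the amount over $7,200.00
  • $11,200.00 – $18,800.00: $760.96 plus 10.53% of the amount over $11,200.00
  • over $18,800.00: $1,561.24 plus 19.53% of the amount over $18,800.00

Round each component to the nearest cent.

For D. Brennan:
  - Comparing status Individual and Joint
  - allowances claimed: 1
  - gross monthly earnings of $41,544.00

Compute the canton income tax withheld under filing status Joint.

$5,823.47

Canton Income Tax (Joint): taxable = $41,544.00 − 1×$920.00 = $40,624.00
  $1,561.24 + 19.53% × ($40,624.00 − $18,800.00) = $1,561.24 + 19.53% × $21,824.00 = $5,823.47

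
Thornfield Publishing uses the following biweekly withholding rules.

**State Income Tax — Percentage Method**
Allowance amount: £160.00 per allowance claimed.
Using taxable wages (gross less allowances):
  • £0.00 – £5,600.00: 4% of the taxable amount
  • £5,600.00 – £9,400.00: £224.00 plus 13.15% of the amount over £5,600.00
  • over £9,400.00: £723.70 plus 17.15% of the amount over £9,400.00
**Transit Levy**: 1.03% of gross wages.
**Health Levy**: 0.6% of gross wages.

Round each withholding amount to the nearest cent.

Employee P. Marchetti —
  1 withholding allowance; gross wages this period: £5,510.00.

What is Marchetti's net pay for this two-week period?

State Income Tax: taxable = £5,510.00 − 1×£160.00 = £5,350.00
  4% × £5,350.00 = £214.00
Transit Levy: 1.03% × £5,510.00 = £56.75
Health Levy: 0.6% × £5,510.00 = £33.06
Total withheld: £214.00 + £56.75 + £33.06 = £303.81
Net pay: £5,510.00 − £303.81 = £5,206.19

£5,206.19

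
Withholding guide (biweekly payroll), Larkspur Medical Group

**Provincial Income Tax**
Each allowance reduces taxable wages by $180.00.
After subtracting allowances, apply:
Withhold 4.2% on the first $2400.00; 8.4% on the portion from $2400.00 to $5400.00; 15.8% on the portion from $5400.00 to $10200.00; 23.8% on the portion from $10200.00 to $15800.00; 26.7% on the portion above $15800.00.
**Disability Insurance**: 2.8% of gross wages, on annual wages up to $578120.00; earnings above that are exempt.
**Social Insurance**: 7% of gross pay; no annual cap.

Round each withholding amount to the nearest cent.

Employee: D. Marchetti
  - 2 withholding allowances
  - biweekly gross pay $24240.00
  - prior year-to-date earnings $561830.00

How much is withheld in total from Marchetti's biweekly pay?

$6754.28

Provincial Income Tax: taxable = $24240.00 − 2×$180.00 = $23880.00
  $2444.00 + 26.7% × ($23880.00 − $15800.00) = $2444.00 + 26.7% × $8080.00 = $4601.36
Disability Insurance: cap $578120.00 − YTD $561830.00 = $16290.00 subject; 2.8% × $16290.00 = $456.12
Social Insurance: 7% × $24240.00 = $1696.80
Total: $4601.36 + $456.12 + $1696.80 = $6754.28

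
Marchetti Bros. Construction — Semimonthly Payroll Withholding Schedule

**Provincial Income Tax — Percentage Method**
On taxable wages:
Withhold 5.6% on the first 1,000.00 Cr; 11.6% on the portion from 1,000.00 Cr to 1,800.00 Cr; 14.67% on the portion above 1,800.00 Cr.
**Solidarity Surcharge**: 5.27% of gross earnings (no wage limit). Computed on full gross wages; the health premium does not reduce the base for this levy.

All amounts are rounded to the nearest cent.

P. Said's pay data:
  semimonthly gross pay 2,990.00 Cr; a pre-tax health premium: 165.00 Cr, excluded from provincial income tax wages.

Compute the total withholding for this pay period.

Provincial Income Tax: taxable = 2,990.00 Cr − 165.00 Cr = 2,825.00 Cr
  148.80 Cr + 14.67% × (2,825.00 Cr − 1,800.00 Cr) = 148.80 Cr + 14.67% × 1,025.00 Cr = 299.17 Cr
Solidarity Surcharge: 5.27% × 2,990.00 Cr = 157.57 Cr
Total: 299.17 Cr + 157.57 Cr = 456.74 Cr

456.74 Cr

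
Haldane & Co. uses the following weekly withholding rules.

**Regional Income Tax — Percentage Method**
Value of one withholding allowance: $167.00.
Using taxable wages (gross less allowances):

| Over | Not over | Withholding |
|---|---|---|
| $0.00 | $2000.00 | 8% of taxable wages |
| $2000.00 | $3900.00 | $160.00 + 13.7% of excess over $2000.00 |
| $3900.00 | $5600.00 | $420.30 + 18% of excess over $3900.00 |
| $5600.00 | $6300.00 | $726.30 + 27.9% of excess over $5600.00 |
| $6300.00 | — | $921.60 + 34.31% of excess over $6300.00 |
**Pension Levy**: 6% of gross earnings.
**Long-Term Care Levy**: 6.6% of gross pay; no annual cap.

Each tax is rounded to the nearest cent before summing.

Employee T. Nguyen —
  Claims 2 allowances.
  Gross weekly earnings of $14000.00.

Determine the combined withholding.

Regional Income Tax: taxable = $14000.00 − 2×$167.00 = $13666.00
  $921.60 + 34.31% × ($13666.00 − $6300.00) = $921.60 + 34.31% × $7366.00 = $3448.87
Pension Levy: 6% × $14000.00 = $840.00
Long-Term Care Levy: 6.6% × $14000.00 = $924.00
Total: $3448.87 + $840.00 + $924.00 = $5212.87

$5212.87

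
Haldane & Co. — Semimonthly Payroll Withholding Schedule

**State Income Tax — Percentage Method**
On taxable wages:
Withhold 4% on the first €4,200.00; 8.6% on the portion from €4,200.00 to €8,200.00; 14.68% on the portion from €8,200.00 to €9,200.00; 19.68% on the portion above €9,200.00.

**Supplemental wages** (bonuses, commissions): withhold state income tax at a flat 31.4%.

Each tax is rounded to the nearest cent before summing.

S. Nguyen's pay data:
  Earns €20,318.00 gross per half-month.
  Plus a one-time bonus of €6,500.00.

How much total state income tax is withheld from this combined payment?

€4,887.82

State Income Tax: taxable = €20,318.00
  €658.80 + 19.68% × (€20,318.00 − €9,200.00) = €658.80 + 19.68% × €11,118.00 = €2,846.82
Supplemental (31.4% flat on bonus): 31.4% × €6,500.00 = €2,041.00
Total state income tax: €2,846.82 + €2,041.00 = €4,887.82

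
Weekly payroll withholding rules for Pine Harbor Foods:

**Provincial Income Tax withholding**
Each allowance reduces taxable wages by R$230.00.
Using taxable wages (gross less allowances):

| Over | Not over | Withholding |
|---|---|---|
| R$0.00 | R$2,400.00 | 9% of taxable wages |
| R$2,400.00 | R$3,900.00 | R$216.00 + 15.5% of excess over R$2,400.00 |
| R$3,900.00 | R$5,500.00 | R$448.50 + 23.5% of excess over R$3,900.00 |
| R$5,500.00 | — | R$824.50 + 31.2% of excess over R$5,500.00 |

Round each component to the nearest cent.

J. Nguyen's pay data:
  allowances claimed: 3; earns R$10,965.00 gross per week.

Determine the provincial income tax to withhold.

R$2,314.30

Provincial Income Tax: taxable = R$10,965.00 − 3×R$230.00 = R$10,275.00
  R$824.50 + 31.2% × (R$10,275.00 − R$5,500.00) = R$824.50 + 31.2% × R$4,775.00 = R$2,314.30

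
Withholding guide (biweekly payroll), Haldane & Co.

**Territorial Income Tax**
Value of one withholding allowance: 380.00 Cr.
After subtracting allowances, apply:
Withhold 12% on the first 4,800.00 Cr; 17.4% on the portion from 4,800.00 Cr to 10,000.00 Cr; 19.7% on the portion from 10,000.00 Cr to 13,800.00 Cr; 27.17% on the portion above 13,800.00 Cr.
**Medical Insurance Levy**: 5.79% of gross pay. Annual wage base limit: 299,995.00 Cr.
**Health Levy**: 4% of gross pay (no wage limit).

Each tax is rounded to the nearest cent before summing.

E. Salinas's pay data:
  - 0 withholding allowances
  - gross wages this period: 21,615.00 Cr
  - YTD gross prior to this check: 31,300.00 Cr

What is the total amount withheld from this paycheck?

Territorial Income Tax: taxable = 21,615.00 Cr
  2,229.40 Cr + 27.17% × (21,615.00 Cr − 13,800.00 Cr) = 2,229.40 Cr + 27.17% × 7,815.00 Cr = 4,352.74 Cr
Medical Insurance Levy: 5.79% × 21,615.00 Cr = 1,251.51 Cr
Health Levy: 4% × 21,615.00 Cr = 864.60 Cr
Total: 4,352.74 Cr + 1,251.51 Cr + 864.60 Cr = 6,468.85 Cr

6,468.85 Cr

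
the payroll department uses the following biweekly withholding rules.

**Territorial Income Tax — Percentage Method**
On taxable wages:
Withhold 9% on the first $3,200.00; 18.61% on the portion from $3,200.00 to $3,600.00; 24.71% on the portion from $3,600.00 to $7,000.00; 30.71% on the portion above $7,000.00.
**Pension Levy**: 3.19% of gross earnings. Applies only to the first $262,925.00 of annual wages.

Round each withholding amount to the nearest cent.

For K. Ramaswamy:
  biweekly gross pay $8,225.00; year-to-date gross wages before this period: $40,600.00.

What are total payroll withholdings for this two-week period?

Territorial Income Tax: taxable = $8,225.00
  $1,202.58 + 30.71% × ($8,225.00 − $7,000.00) = $1,202.58 + 30.71% × $1,225.00 = $1,578.78
Pension Levy: 3.19% × $8,225.00 = $262.38
Total: $1,578.78 + $262.38 = $1,841.16

$1,841.16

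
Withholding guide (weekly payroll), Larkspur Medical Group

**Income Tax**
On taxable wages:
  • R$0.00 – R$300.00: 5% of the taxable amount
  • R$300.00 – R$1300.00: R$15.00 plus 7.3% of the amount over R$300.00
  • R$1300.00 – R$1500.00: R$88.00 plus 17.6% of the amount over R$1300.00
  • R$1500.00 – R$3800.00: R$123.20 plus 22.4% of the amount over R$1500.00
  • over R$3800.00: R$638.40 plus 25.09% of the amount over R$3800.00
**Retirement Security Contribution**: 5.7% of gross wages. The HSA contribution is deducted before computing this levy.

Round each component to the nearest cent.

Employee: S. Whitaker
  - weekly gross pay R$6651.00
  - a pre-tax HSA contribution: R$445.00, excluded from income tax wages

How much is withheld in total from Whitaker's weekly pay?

R$1595.81

Income Tax: taxable = R$6651.00 − R$445.00 = R$6206.00
  R$638.40 + 25.09% × (R$6206.00 − R$3800.00) = R$638.40 + 25.09% × R$2406.00 = R$1242.07
Retirement Security Contribution: 5.7% × R$6206.00 = R$353.74
Total: R$1242.07 + R$353.74 = R$1595.81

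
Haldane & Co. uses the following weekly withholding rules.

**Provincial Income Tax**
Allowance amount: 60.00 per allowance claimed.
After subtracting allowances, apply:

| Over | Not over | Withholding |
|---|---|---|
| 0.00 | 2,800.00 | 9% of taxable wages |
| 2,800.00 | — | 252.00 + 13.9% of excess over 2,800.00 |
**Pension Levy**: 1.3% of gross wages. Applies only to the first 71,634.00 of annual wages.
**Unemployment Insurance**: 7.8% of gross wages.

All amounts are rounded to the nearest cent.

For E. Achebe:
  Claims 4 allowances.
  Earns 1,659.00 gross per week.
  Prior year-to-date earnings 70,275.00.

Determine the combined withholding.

Provincial Income Tax: taxable = 1,659.00 − 4×60.00 = 1,419.00
  9% × 1,419.00 = 127.71
Pension Levy: cap 71,634.00 − YTD 70,275.00 = 1,359.00 subject; 1.3% × 1,359.00 = 17.67
Unemployment Insurance: 7.8% × 1,659.00 = 129.40
Total: 127.71 + 17.67 + 129.40 = 274.78

274.78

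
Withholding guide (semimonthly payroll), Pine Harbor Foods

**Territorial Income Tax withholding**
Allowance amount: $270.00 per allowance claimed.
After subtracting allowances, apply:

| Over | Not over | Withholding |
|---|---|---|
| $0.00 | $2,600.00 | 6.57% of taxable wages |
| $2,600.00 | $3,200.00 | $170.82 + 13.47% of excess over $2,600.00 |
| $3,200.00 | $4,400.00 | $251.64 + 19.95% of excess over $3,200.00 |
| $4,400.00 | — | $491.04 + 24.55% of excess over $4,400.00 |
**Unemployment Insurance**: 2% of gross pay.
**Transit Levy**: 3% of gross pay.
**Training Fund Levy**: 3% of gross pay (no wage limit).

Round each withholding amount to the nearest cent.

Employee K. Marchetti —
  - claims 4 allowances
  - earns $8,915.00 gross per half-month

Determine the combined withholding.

Territorial Income Tax: taxable = $8,915.00 − 4×$270.00 = $7,835.00
  $491.04 + 24.55% × ($7,835.00 − $4,400.00) = $491.04 + 24.55% × $3,435.00 = $1,334.33
Unemployment Insurance: 2% × $8,915.00 = $178.30
Transit Levy: 3% × $8,915.00 = $267.45
Training Fund Levy: 3% × $8,915.00 = $267.45
Total: $1,334.33 + $178.30 + $267.45 + $267.45 = $2,047.53

$2,047.53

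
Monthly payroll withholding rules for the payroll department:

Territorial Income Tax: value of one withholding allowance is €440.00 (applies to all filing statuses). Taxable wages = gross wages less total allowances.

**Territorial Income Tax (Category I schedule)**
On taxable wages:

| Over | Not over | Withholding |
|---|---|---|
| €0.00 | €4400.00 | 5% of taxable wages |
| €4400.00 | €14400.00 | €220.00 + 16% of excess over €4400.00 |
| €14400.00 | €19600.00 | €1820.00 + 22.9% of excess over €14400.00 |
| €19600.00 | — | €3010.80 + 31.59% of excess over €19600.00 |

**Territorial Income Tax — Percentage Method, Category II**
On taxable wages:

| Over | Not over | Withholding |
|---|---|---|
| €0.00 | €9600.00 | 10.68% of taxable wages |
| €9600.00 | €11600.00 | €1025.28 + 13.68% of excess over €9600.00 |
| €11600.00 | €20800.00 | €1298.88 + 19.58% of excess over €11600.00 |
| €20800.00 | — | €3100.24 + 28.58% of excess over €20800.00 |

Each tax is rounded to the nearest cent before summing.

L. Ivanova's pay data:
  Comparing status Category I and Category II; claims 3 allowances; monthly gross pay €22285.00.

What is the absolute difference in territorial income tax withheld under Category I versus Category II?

Territorial Income Tax (Category I): taxable = €22285.00 − 3×€440.00 = €20965.00
  €3010.80 + 31.59% × (€20965.00 − €19600.00) = €3010.80 + 31.59% × €1365.00 = €3442.00
Territorial Income Tax (Category II): taxable = €22285.00 − 3×€440.00 = €20965.00
  €3100.24 + 28.58% × (€20965.00 − €20800.00) = €3100.24 + 28.58% × €165.00 = €3147.40
Difference: |€3442.00 − €3147.40| = €294.60 (higher under Category I)

€294.60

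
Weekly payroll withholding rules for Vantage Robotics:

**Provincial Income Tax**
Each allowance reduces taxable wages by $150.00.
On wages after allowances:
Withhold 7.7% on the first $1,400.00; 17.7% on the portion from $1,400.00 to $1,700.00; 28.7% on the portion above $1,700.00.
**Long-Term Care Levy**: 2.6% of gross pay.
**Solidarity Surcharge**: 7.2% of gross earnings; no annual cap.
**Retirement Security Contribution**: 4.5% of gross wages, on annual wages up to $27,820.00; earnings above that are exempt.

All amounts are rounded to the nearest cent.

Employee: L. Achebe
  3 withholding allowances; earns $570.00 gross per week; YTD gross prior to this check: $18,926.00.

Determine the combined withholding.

$90.75

Provincial Income Tax: taxable = $570.00 − 3×$150.00 = $120.00
  7.7% × $120.00 = $9.24
Long-Term Care Levy: 2.6% × $570.00 = $14.82
Solidarity Surcharge: 7.2% × $570.00 = $41.04
Retirement Security Contribution: 4.5% × $570.00 = $25.65
Total: $9.24 + $14.82 + $41.04 + $25.65 = $90.75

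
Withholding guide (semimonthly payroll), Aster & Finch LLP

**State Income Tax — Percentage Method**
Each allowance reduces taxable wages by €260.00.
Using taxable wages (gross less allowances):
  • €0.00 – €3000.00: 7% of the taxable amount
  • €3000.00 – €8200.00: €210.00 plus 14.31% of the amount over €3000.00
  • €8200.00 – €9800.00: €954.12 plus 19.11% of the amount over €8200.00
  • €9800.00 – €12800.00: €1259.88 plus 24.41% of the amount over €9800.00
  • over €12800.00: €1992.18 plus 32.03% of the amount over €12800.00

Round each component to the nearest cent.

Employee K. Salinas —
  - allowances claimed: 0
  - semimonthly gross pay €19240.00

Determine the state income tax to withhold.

€4054.91

State Income Tax: taxable = €19240.00
  €1992.18 + 32.03% × (€19240.00 − €12800.00) = €1992.18 + 32.03% × €6440.00 = €4054.91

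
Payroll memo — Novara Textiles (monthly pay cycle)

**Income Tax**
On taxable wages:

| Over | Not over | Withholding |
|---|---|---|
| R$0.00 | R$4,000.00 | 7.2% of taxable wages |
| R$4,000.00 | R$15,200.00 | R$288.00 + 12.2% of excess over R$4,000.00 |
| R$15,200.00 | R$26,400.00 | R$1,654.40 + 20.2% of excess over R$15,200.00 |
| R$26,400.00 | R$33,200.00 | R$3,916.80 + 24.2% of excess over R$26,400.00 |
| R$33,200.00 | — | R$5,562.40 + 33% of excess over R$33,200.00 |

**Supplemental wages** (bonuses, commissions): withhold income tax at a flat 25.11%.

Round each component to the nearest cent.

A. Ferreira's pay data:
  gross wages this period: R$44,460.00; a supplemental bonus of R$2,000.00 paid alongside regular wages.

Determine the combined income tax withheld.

Income Tax: taxable = R$44,460.00
  R$5,562.40 + 33% × (R$44,460.00 − R$33,200.00) = R$5,562.40 + 33% × R$11,260.00 = R$9,278.20
Supplemental (25.11% flat on bonus): 25.11% × R$2,000.00 = R$502.20
Total income tax: R$9,278.20 + R$502.20 = R$9,780.40

R$9,780.40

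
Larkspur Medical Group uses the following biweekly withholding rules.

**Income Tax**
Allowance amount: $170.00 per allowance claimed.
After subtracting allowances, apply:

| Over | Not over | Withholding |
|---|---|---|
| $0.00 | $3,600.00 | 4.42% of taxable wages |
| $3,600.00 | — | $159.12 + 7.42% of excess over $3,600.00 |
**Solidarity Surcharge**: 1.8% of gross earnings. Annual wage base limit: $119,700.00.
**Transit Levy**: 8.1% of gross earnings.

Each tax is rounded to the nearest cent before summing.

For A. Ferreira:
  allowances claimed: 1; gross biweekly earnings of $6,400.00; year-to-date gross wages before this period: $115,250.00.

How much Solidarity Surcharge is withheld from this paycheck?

Solidarity Surcharge: cap $119,700.00 − YTD $115,250.00 = $4,450.00 subject; 1.8% × $4,450.00 = $80.10

$80.10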